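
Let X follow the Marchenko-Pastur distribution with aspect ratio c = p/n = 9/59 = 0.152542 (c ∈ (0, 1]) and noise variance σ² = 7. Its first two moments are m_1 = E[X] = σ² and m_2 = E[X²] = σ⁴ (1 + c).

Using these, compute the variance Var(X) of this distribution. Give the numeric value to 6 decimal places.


m_1 = E[X] = σ² = 7, so m_1² = 49.
m_2 = E[X²] = σ⁴ (1 + c) = 49 · (1 + 0.152542) = 49 · 1.152542 = 56.474576.
(Note m_2 − m_1² simplifies to c · σ⁴ = 0.152542 · 49.)

Var(X) = m_2 − m_1² = 56.474576 − 49 = 7.474576.


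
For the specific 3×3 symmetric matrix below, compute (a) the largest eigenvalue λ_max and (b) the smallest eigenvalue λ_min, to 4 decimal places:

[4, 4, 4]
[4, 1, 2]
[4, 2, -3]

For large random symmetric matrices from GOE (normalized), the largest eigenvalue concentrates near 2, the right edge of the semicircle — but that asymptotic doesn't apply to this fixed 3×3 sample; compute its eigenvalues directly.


Since M is real symmetric, all three eigenvalues are real; they are the roots of det(λI − M) = λ³ − (tr M) λ² + s λ − det M, where s is the sum of the principal 2×2 minors.
tr M = 4 + 1 + (-3) = 2.
s = (4·1 − 4²) + (4·(-3) − 4²) + (1·(-3) − 2²) = -12 + (-28) + (-7) = -47.
det M (expand along row 1) = 4·(-7) − 4·(-20) + 4·4 = 68.
Characteristic polynomial: λ³ − 2λ² − 47λ − 68 = 0.
Substitute λ = y + (tr M)/3 = y + 0.666667 to remove the quadratic term: y³ + p·y + q = 0 with p = s − (tr M)²/3 = -48.333333 and q = −2(tr M)³/27 + (tr M)·s/3 − det M = -99.925926.
Three real roots ⇒ use the trigonometric (Viète) form: r = 2√(−p/3) = 8.027730, φ = arccos(3q/(p·r)) = arccos(0.772609) = 0.687855 rad.
y_k = r·cos(φ/3 − 2πk/3) for k = 0, 1, 2 gives y = 7.817637, -2.328708, -5.488929.
λ_k = y_k + 0.666667 gives λ = 8.4843, -1.6620, -4.8223 (check: the sum is 2.0000 = tr M).

Hence λ_max = 8.4843 and λ_min = -4.8223.


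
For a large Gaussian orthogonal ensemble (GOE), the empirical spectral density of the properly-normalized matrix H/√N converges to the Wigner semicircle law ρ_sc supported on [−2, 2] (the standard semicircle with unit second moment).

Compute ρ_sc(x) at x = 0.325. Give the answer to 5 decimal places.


ρ_sc(x) = (1/(2π)) √(4 − x²). With x = 0.325:
  4 − x² = 4 − (0.325)² = 4 − 0.105625 = 3.894375.
  √(4 − x²) = 1.973417.
  1/(2π) = 0.159155.
  ρ_sc(0.325) = 0.159155 · 1.973417 = 0.314079.

Rounded to 5 decimal places: ρ_sc(0.325) ≈ 0.31408.


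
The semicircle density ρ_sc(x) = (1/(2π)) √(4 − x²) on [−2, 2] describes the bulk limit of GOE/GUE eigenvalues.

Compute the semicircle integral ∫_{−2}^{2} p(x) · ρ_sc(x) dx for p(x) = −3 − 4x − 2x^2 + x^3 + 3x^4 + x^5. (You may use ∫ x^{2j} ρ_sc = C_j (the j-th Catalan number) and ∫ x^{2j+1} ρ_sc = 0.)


Write p(x) = Σ a_i x^i, split into monomials and integrate each against ρ_sc separately.
Using ∫ x^{2j} ρ_sc = C_j = (1/(j+1)) C(2j, j) (Catalan numbers) and ∫ x^{2j+1} ρ_sc = 0 (odd monomials vanish by symmetry):
  i = 0 (even): a_0 · C_{0} = -3 · 1 = -3
  i = 1 (odd): ∫ x^1 ρ_sc = 0 (vanishes)
  i = 2 (even): a_2 · C_{1} = -2 · 1 = -2
  i = 3 (odd): ∫ x^3 ρ_sc = 0 (vanishes)
  i = 4 (even): a_4 · C_{2} = 3 · 2 = 6
  i = 5 (odd): ∫ x^5 ρ_sc = 0 (vanishes)

Summing the contributions: ∫_{−2}^{2} p(x) ρ_sc(x) dx = (-3) + (-2) + 6 = 1.


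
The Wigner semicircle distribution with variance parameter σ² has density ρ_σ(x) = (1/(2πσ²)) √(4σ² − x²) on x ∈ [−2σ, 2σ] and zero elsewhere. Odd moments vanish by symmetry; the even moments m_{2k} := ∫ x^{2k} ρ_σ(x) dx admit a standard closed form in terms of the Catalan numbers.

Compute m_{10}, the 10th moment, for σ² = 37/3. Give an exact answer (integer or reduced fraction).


By the scaled semicircle moment identity, m_{2k} = σ^{2k} · C_k with k = 5.
C_5 = (1/(k+1)) · C(2k, k) = (1/6) · C(10, 5) = (1/6) · 252 = 42.
σ^{2k} = (σ²)^k = (37/3)^5 = 69343957/243.

Therefore m_{10} = σ^{10} · C_5 = (69343957/243) · 42 = 970815398/81.


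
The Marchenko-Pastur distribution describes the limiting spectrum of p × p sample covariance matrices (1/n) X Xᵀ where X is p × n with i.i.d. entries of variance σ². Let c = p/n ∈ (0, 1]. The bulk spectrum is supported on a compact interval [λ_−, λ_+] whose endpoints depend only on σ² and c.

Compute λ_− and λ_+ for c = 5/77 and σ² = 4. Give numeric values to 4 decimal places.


c = 5/77 = 0.064935; √c = 0.254824.
λ_− = σ² (1 − √c)² = 4 · (1 − 0.254824)² = 4 · (0.745176)² = 2.221151.
λ_+ = σ² (1 + √c)² = 4 · (1 + 0.254824)² = 4 · (1.254824)² = 6.298329.

Rounded to 4 decimal places: λ_− ≈ 2.2212, λ_+ ≈ 6.2983.


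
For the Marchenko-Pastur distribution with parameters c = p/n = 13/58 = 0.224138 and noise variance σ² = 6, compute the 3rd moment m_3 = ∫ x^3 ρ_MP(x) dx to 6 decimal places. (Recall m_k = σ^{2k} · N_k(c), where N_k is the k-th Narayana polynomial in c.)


E[X³] = σ⁶ (1 + 3c + c²) (third MP moment). With σ² = 6 (so σ⁶ = 216) and c = 13/58 = 0.224138: E[X³] = 216 · (1 + 3·0.224138 + (0.224138)²) = 216 · 1.722652.

So E[X^3] = 372.092747.


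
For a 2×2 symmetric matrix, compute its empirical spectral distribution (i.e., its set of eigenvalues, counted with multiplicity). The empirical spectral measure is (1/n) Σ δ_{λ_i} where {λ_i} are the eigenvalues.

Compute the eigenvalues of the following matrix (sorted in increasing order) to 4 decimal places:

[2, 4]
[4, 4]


Since M is real symmetric, both eigenvalues are real; they are the roots of det(λI − M) = λ² − (tr M) λ + det M.
tr M = 2 + 4 = 6.
det M = 2·4 − 4² = 8 − 16 = -8.
Characteristic polynomial: λ² − 6λ − 8 = 0.
Discriminant Δ = (tr M)² − 4·det M = 36 − (-32) = 68; √Δ = 8.246211.
λ = (tr M ± √Δ)/2 = (6 ± 8.246211)/2, giving (tr M − √Δ)/2 = -1.1231 and (tr M + √Δ)/2 = 7.1231.

Eigenvalues sorted in increasing order: [-1.1231, 7.1231].


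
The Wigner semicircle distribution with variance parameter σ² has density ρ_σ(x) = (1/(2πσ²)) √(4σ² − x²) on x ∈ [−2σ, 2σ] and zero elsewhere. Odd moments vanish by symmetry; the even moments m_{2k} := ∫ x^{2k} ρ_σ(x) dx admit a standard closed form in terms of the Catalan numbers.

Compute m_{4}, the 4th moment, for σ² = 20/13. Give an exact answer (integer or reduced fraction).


By the scaled semicircle moment identity, m_{2k} = σ^{2k} · C_k with k = 2.
C_2 = (1/(k+1)) · C(2k, k) = (1/3) · C(4, 2) = (1/3) · 6 = 2.
σ^{2k} = (σ²)^k = (20/13)^2 = 400/169.

Therefore m_{4} = σ^{4} · C_2 = (400/169) · 2 = 800/169.


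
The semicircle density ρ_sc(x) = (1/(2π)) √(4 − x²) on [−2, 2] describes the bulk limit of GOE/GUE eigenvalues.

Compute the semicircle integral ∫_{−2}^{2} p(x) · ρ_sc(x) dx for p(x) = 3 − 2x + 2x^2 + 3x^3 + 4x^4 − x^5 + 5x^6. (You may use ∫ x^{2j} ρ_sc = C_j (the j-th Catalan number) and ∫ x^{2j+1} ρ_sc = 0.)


Write p(x) = Σ a_i x^i, split into monomials and integrate each against ρ_sc separately.
Using ∫ x^{2j} ρ_sc = C_j = (1/(j+1)) C(2j, j) (Catalan numbers) and ∫ x^{2j+1} ρ_sc = 0 (odd monomials vanish by symmetry):
  i = 0 (even): a_0 · C_{0} = 3 · 1 = 3
  i = 1 (odd): ∫ x^1 ρ_sc = 0 (vanishes)
  i = 2 (even): a_2 · C_{1} = 2 · 1 = 2
  i = 3 (odd): ∫ x^3 ρ_sc = 0 (vanishes)
  i = 4 (even): a_4 · C_{2} = 4 · 2 = 8
  i = 5 (odd): ∫ x^5 ρ_sc = 0 (vanishes)
  i = 6 (even): a_6 · C_{3} = 5 · 5 = 25

Summing the contributions: ∫_{−2}^{2} p(x) ρ_sc(x) dx = 3 + 2 + 8 + 25 = 38.


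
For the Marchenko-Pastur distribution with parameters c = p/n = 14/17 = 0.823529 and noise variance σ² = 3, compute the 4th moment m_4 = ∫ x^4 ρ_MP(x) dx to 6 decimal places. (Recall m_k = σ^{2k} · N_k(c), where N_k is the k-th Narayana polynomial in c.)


E[X⁴] = σ⁸ (1 + 6c + 6c² + c³) (fourth MP moment). With σ² = 3 (so σ⁸ = 81) and c = 14/17 = 0.823529: E[X⁴] = 81 · (1 + 6·0.823529 + 6·(0.823529)² + (0.823529)³) = 81 · 10.568899.

So E[X^4] = 856.080806.


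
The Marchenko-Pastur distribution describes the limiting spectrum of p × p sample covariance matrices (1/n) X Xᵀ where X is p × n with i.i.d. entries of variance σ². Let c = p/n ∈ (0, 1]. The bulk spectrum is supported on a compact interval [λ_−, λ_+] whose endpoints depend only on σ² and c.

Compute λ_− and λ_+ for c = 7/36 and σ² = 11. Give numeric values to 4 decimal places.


c = 7/36 = 0.194444; √c = 0.440959.
λ_− = σ² (1 − √c)² = 11 · (1 − 0.440959)² = 11 · (0.559041)² = 3.437801.
λ_+ = σ² (1 + √c)² = 11 · (1 + 0.440959)² = 11 · (1.440959)² = 22.839977.

Rounded to 4 decimal places: λ_− ≈ 3.4378, λ_+ ≈ 22.8400.


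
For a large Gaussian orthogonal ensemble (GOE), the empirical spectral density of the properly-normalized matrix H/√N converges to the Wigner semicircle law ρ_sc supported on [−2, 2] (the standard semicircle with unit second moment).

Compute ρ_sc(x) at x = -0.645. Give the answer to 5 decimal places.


ρ_sc(x) = (1/(2π)) √(4 − x²). With x = -0.645:
  4 − x² = 4 − (-0.645)² = 4 − 0.416025 = 3.583975.
  √(4 − x²) = 1.893139.
  1/(2π) = 0.159155.
  ρ_sc(-0.645) = 0.159155 · 1.893139 = 0.301302.

Rounded to 5 decimal places: ρ_sc(-0.645) ≈ 0.30130.


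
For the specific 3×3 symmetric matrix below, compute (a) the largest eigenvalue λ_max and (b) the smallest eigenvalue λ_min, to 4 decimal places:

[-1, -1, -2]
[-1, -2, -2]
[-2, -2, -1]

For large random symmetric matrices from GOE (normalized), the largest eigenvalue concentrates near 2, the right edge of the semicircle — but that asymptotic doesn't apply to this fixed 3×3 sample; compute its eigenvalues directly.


Since M is real symmetric, all three eigenvalues are real; they are the roots of det(λI − M) = λ³ − (tr M) λ² + s λ − det M, where s is the sum of the principal 2×2 minors.
tr M = -1 + (-2) + (-1) = -4.
s = ((-1)·(-2) − (-1)²) + ((-1)·(-1) − (-2)²) + ((-2)·(-1) − (-2)²) = 1 + (-3) + (-2) = -4.
det M (expand along row 1) = (-1)·(-2) − (-1)·(-3) + (-2)·(-2) = 3.
Characteristic polynomial: λ³ + 4λ² − 4λ − 3 = 0.
Substitute λ = y + (tr M)/3 = y − 1.333333 to remove the quadratic term: y³ + p·y + q = 0 with p = s − (tr M)²/3 = -9.333333 and q = −2(tr M)³/27 + (tr M)·s/3 − det M = 7.074074.
Three real roots ⇒ use the trigonometric (Viète) form: r = 2√(−p/3) = 3.527668, φ = arccos(3q/(p·r)) = arccos(-0.644564) = 2.271250 rad.
y_k = r·cos(φ/3 − 2πk/3) for k = 0, 1, 2 gives y = 2.564059, 0.816193, -3.380251.
λ_k = y_k − 1.333333 gives λ = 1.2307, -0.5171, -4.7136 (check: the sum is -4.0000 = tr M).

Hence λ_max = 1.2307 and λ_min = -4.7136.


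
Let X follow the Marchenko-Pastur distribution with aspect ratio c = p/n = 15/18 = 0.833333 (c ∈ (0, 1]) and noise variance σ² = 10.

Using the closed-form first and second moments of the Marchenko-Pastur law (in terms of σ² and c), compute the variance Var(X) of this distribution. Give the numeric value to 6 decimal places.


Recall the MP moments m_1 = E[X] = σ² and m_2 = E[X²] = σ⁴ (1 + c).
m_1 = E[X] = σ² = 10, so m_1² = 100.
m_2 = E[X²] = σ⁴ (1 + c) = 100 · (1 + 0.833333) = 100 · 1.833333 = 183.333333.
(Note m_2 − m_1² simplifies to c · σ⁴ = 0.833333 · 100.)

Var(X) = m_2 − m_1² = 183.333333 − 100 = 83.333333.


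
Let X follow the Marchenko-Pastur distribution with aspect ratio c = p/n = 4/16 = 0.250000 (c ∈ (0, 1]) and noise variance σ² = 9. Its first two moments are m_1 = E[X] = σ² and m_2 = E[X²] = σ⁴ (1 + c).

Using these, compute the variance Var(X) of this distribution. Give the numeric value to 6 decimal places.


m_1 = E[X] = σ² = 9, so m_1² = 81.
m_2 = E[X²] = σ⁴ (1 + c) = 81 · (1 + 0.250000) = 81 · 1.250000 = 101.250000.
(Note m_2 − m_1² simplifies to c · σ⁴ = 0.250000 · 81.)

Var(X) = m_2 − m_1² = 101.250000 − 81 = 20.250000.


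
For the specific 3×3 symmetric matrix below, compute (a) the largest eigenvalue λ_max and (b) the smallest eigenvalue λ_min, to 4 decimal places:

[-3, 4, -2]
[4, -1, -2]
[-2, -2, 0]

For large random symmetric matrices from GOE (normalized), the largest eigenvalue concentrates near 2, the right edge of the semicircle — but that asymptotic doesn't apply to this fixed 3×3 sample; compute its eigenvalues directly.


Since M is real symmetric, all three eigenvalues are real; they are the roots of det(λI − M) = λ³ − (tr M) λ² + s λ − det M, where s is the sum of the principal 2×2 minors.
tr M = -3 + (-1) + 0 = -4.
s = ((-3)·(-1) − 4²) + ((-3)·0 − (-2)²) + ((-1)·0 − (-2)²) = -13 + (-4) + (-4) = -21.
det M (expand along row 1) = (-3)·(-4) − 4·(-4) + (-2)·(-10) = 48.
Characteristic polynomial: λ³ + 4λ² − 21λ − 48 = 0.
Substitute λ = y + (tr M)/3 = y − 1.333333 to remove the quadratic term: y³ + p·y + q = 0 with p = s − (tr M)²/3 = -26.333333 and q = −2(tr M)³/27 + (tr M)·s/3 − det M = -15.259259.
Three real roots ⇒ use the trigonometric (Viète) form: r = 2√(−p/3) = 5.925463, φ = arccos(3q/(p·r)) = arccos(0.293377) = 1.273039 rad.
y_k = r·cos(φ/3 − 2πk/3) for k = 0, 1, 2 gives y = 5.399922, -0.587152, -4.812770.
λ_k = y_k − 1.333333 gives λ = 4.0666, -1.9205, -6.1461 (check: the sum is -4.0000 = tr M).

Hence λ_max = 4.0666 and λ_min = -6.1461.


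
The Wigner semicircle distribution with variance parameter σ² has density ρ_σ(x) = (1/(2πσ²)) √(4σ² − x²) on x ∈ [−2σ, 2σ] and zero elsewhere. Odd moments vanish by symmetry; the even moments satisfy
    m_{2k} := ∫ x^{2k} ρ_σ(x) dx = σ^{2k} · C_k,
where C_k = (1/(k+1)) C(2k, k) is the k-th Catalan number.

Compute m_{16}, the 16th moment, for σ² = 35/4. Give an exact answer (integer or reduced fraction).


By the scaled semicircle moment identity, m_{2k} = σ^{2k} · C_k with k = 8.
C_8 = (1/(k+1)) · C(2k, k) = (1/9) · C(16, 8) = (1/9) · 12870 = 1430.
σ^{2k} = (σ²)^k = (35/4)^8 = 2251875390625/65536.

Therefore m_{16} = σ^{16} · C_8 = (2251875390625/65536) · 1430 = 1610090904296875/32768.


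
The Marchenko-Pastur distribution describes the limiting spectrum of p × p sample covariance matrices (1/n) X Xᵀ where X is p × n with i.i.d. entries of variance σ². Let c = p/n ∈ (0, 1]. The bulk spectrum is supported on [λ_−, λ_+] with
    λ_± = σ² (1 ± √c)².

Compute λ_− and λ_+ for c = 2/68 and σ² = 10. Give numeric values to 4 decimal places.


c = 2/68 = 0.029412; √c = 0.171499.
λ_− = σ² (1 − √c)² = 10 · (1 − 0.171499)² = 10 · (0.828501)² = 6.864146.
λ_+ = σ² (1 + √c)² = 10 · (1 + 0.171499)² = 10 · (1.171499)² = 13.724089.

Rounded to 4 decimal places: λ_− ≈ 6.8641, λ_+ ≈ 13.7241.


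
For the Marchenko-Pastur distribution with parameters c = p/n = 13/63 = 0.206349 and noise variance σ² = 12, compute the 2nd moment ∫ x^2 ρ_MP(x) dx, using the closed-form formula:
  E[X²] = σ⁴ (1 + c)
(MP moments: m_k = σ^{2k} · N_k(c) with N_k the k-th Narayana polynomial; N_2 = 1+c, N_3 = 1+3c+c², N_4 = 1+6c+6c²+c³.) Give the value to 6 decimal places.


E[X²] = σ⁴ (1 + c) (second MP moment). With σ² = 12 (so σ⁴ = 144) and c = 13/63 = 0.206349: E[X²] = 144 · (1 + 0.206349) = 144 · 1.206349.

So E[X^2] = 173.714286.


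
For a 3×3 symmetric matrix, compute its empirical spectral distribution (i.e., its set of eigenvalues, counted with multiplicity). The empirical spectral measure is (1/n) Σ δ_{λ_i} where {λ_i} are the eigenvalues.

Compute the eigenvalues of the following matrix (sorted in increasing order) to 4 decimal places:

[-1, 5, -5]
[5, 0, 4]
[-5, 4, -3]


Since M is real symmetric, all three eigenvalues are real; they are the roots of det(λI − M) = λ³ − (tr M) λ² + s λ − det M, where s is the sum of the principal 2×2 minors.
tr M = -1 + 0 + (-3) = -4.
s = ((-1)·0 − 5²) + ((-1)·(-3) − (-5)²) + (0·(-3) − 4²) = -25 + (-22) + (-16) = -63.
det M (expand along row 1) = (-1)·(-16) − 5·5 + (-5)·20 = -109.
Characteristic polynomial: λ³ + 4λ² − 63λ + 109 = 0.
Substitute λ = y + (tr M)/3 = y − 1.333333 to remove the quadratic term: y³ + p·y + q = 0 with p = s − (tr M)²/3 = -68.333333 and q = −2(tr M)³/27 + (tr M)·s/3 − det M = 197.740741.
Three real roots ⇒ use the trigonometric (Viète) form: r = 2√(−p/3) = 9.545214, φ = arccos(3q/(p·r)) = arccos(-0.909493) = 2.712858 rad.
y_k = r·cos(φ/3 − 2πk/3) for k = 0, 1, 2 gives y = 5.901299, 3.546606, -9.447905.
λ_k = y_k − 1.333333 gives λ = 4.5680, 2.2133, -10.7812 (check: the sum is -4.0000 = tr M).

Eigenvalues sorted in increasing order: [-10.7812, 2.2133, 4.5680].


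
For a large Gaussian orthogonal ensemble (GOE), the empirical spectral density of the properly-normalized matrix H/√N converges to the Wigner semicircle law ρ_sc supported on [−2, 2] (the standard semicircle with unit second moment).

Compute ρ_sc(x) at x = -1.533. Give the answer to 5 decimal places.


ρ_sc(x) = (1/(2π)) √(4 − x²). With x = -1.533:
  4 − x² = 4 − (-1.533)² = 4 − 2.350089 = 1.649911.
  √(4 − x²) = 1.284489.
  1/(2π) = 0.159155.
  ρ_sc(-1.533) = 0.159155 · 1.284489 = 0.204433.

Rounded to 5 decimal places: ρ_sc(-1.533) ≈ 0.20443.


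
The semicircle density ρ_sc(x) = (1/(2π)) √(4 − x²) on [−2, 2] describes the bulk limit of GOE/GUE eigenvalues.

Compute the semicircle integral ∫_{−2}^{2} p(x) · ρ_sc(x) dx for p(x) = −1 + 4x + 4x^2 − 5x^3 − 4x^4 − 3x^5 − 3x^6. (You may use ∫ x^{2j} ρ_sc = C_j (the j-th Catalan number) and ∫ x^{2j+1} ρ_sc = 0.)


Write p(x) = Σ a_i x^i, split into monomials and integrate each against ρ_sc separately.
Using ∫ x^{2j} ρ_sc = C_j = (1/(j+1)) C(2j, j) (Catalan numbers) and ∫ x^{2j+1} ρ_sc = 0 (odd monomials vanish by symmetry):
  i = 0 (even): a_0 · C_{0} = -1 · 1 = -1
  i = 1 (odd): ∫ x^1 ρ_sc = 0 (vanishes)
  i = 2 (even): a_2 · C_{1} = 4 · 1 = 4
  i = 3 (odd): ∫ x^3 ρ_sc = 0 (vanishes)
  i = 4 (even): a_4 · C_{2} = -4 · 2 = -8
  i = 5 (odd): ∫ x^5 ρ_sc = 0 (vanishes)
  i = 6 (even): a_6 · C_{3} = -3 · 5 = -15

Summing the contributions: ∫_{−2}^{2} p(x) ρ_sc(x) dx = (-1) + 4 + (-8) + (-15) = -20.


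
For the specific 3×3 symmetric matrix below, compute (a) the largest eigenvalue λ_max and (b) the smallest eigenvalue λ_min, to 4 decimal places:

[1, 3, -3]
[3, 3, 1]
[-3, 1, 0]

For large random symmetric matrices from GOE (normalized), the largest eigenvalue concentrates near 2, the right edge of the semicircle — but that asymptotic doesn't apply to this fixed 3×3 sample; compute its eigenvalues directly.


Since M is real symmetric, all three eigenvalues are real; they are the roots of det(λI − M) = λ³ − (tr M) λ² + s λ − det M, where s is the sum of the principal 2×2 minors.
tr M = 1 + 3 + 0 = 4.
s = (1·3 − 3²) + (1·0 − (-3)²) + (3·0 − 1²) = -6 + (-9) + (-1) = -16.
det M (expand along row 1) = 1·(-1) − 3·3 + (-3)·12 = -46.
Characteristic polynomial: λ³ − 4λ² − 16λ + 46 = 0.
Substitute λ = y + (tr M)/3 = y + 1.333333 to remove the quadratic term: y³ + p·y + q = 0 with p = s − (tr M)²/3 = -21.333333 and q = −2(tr M)³/27 + (tr M)·s/3 − det M = 19.925926.
Three real roots ⇒ use the trigonometric (Viète) form: r = 2√(−p/3) = 5.333333, φ = arccos(3q/(p·r)) = arccos(-0.525391) = 2.123970 rad.
y_k = r·cos(φ/3 − 2πk/3) for k = 0, 1, 2 gives y = 4.051576, 0.977857, -5.029433.
λ_k = y_k + 1.333333 gives λ = 5.3849, 2.3112, -3.6961 (check: the sum is 4.0000 = tr M).

Hence λ_max = 5.3849 and λ_min = -3.6961.


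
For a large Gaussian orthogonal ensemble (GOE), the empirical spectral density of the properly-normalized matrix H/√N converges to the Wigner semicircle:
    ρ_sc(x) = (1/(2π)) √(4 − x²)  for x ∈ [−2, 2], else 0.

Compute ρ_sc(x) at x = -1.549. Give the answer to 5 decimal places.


ρ_sc(x) = (1/(2π)) √(4 − x²). With x = -1.549:
  4 − x² = 4 − (-1.549)² = 4 − 2.399401 = 1.600599.
  √(4 − x²) = 1.265148.
  1/(2π) = 0.159155.
  ρ_sc(-1.549) = 0.159155 · 1.265148 = 0.201355.

Rounded to 5 decimal places: ρ_sc(-1.549) ≈ 0.20135.


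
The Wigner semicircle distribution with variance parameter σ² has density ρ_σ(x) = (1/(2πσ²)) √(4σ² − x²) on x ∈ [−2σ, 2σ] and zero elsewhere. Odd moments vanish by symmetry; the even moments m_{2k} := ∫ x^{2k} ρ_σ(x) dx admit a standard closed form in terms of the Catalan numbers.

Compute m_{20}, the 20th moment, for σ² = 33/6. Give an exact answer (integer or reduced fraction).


By the scaled semicircle moment identity, m_{2k} = σ^{2k} · C_k with k = 10.
C_10 = (1/(k+1)) · C(2k, k) = (1/11) · C(20, 10) = (1/11) · 184756 = 16796.
σ^{2k} = (σ²)^k = (33/6)^10 = 25937424601/1024.

Therefore m_{20} = σ^{20} · C_10 = (25937424601/1024) · 16796 = 108911245899599/256.


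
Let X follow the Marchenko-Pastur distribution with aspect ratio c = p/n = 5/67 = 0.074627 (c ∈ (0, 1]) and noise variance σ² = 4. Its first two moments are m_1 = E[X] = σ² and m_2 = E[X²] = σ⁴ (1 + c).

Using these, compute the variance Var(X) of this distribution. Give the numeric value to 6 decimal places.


m_1 = E[X] = σ² = 4, so m_1² = 16.
m_2 = E[X²] = σ⁴ (1 + c) = 16 · (1 + 0.074627) = 16 · 1.074627 = 17.194030.
(Note m_2 − m_1² simplifies to c · σ⁴ = 0.074627 · 16.)

Var(X) = m_2 − m_1² = 17.194030 − 16 = 1.194030.


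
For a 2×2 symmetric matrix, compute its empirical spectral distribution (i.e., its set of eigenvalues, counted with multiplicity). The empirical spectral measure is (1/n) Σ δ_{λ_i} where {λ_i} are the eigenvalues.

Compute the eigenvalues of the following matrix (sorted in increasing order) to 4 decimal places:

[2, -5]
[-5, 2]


Since M is real symmetric, both eigenvalues are real; they are the roots of det(λI − M) = λ² − (tr M) λ + det M.
tr M = 2 + 2 = 4.
det M = 2·2 − (-5)² = 4 − 25 = -21.
Characteristic polynomial: λ² − 4λ − 21 = 0.
Discriminant Δ = (tr M)² − 4·det M = 16 − (-84) = 100; √Δ = 10.000000.
λ = (tr M ± √Δ)/2 = (4 ± 10.000000)/2, giving (tr M − √Δ)/2 = -3.0000 and (tr M + √Δ)/2 = 7.0000.

Eigenvalues sorted in increasing order: [-3.0000, 7.0000].


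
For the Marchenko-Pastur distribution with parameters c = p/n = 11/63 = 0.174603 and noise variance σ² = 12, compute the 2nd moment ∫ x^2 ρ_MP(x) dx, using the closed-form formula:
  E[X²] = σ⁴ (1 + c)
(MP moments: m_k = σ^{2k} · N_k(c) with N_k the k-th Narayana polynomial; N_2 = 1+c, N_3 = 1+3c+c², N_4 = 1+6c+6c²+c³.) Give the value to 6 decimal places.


E[X²] = σ⁴ (1 + c) (second MP moment). With σ² = 12 (so σ⁴ = 144) and c = 11/63 = 0.174603: E[X²] = 144 · (1 + 0.174603) = 144 · 1.174603.

So E[X^2] = 169.142857.


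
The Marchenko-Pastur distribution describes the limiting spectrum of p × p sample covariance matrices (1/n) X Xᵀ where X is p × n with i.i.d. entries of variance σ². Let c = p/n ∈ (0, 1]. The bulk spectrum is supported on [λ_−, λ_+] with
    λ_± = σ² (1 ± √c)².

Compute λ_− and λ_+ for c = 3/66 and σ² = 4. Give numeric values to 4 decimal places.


c = 3/66 = 0.045455; √c = 0.213201.
λ_− = σ² (1 − √c)² = 4 · (1 − 0.213201)² = 4 · (0.786799)² = 2.476212.
λ_+ = σ² (1 + √c)² = 4 · (1 + 0.213201)² = 4 · (1.213201)² = 5.887424.

Rounded to 4 decimal places: λ_− ≈ 2.4762, λ_+ ≈ 5.8874.


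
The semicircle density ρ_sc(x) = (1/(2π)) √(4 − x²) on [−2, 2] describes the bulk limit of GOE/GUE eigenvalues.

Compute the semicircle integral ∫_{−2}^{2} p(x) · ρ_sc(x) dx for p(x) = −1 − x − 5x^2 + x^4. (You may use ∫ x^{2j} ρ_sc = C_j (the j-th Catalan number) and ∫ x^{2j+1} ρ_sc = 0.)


Write p(x) = Σ a_i x^i, split into monomials and integrate each against ρ_sc separately.
Using ∫ x^{2j} ρ_sc = C_j = (1/(j+1)) C(2j, j) (Catalan numbers) and ∫ x^{2j+1} ρ_sc = 0 (odd monomials vanish by symmetry):
  i = 0 (even): a_0 · C_{0} = -1 · 1 = -1
  i = 1 (odd): ∫ x^1 ρ_sc = 0 (vanishes)
  i = 2 (even): a_2 · C_{1} = -5 · 1 = -5
  i = 4 (even): a_4 · C_{2} = 1 · 2 = 2

Summing the contributions: ∫_{−2}^{2} p(x) ρ_sc(x) dx = (-1) + (-5) + 2 = -4.


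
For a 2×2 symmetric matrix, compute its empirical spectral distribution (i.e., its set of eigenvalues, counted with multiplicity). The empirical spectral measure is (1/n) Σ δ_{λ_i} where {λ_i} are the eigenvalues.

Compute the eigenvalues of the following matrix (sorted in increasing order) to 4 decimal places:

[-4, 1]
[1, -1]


Since M is real symmetric, both eigenvalues are real; they are the roots of det(λI − M) = λ² − (tr M) λ + det M.
tr M = -4 + (-1) = -5.
det M = (-4)·(-1) − 1² = 4 − 1 = 3.
Characteristic polynomial: λ² + 5λ + 3 = 0.
Discriminant Δ = (tr M)² − 4·det M = 25 − 12 = 13; √Δ = 3.605551.
λ = (tr M ± √Δ)/2 = (-5 ± 3.605551)/2, giving (tr M − √Δ)/2 = -4.3028 and (tr M + √Δ)/2 = -0.6972.

Eigenvalues sorted in increasing order: [-4.3028, -0.6972].


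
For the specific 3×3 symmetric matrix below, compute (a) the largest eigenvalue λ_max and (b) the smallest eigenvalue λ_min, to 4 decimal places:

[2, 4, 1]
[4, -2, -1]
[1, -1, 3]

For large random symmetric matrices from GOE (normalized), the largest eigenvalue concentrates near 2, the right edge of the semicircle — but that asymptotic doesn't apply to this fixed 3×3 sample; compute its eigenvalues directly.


Since M is real symmetric, all three eigenvalues are real; they are the roots of det(λI − M) = λ³ − (tr M) λ² + s λ − det M, where s is the sum of the principal 2×2 minors.
tr M = 2 + (-2) + 3 = 3.
s = (2·(-2) − 4²) + (2·3 − 1²) + ((-2)·3 − (-1)²) = -20 + 5 + (-7) = -22.
det M (expand along row 1) = 2·(-7) − 4·13 + 1·(-2) = -68.
Characteristic polynomial: λ³ − 3λ² − 22λ + 68 = 0.
Substitute λ = y + (tr M)/3 = y + 1.000000 to remove the quadratic term: y³ + p·y + q = 0 with p = s − (tr M)²/3 = -25.000000 and q = −2(tr M)³/27 + (tr M)·s/3 − det M = 44.000000.
Three real roots ⇒ use the trigonometric (Viète) form: r = 2√(−p/3) = 5.773503, φ = arccos(3q/(p·r)) = arccos(-0.914523) = 2.725123 rad.
y_k = r·cos(φ/3 − 2πk/3) for k = 0, 1, 2 gives y = 3.550868, 2.167091, -5.717959.
λ_k = y_k + 1.000000 gives λ = 4.5509, 3.1671, -4.7180 (check: the sum is 3.0000 = tr M).

Hence λ_max = 4.5509 and λ_min = -4.7180.


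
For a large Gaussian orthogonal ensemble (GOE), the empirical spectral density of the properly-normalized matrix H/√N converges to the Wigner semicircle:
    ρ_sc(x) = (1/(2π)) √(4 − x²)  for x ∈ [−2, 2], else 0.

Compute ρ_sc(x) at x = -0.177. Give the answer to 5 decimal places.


ρ_sc(x) = (1/(2π)) √(4 − x²). With x = -0.177:
  4 − x² = 4 − (-0.177)² = 4 − 0.031329 = 3.968671.
  √(4 − x²) = 1.992152.
  1/(2π) = 0.159155.
  ρ_sc(-0.177) = 0.159155 · 1.992152 = 0.317061.

Rounded to 5 decimal places: ρ_sc(-0.177) ≈ 0.31706.


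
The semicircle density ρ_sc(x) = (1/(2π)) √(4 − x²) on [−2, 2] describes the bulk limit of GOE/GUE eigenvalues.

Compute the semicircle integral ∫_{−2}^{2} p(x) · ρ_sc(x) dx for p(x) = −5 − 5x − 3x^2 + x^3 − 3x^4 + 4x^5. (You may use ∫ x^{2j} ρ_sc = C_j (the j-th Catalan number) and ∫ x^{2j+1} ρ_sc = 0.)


Write p(x) = Σ a_i x^i, split into monomials and integrate each against ρ_sc separately.
Using ∫ x^{2j} ρ_sc = C_j = (1/(j+1)) C(2j, j) (Catalan numbers) and ∫ x^{2j+1} ρ_sc = 0 (odd monomials vanish by symmetry):
  i = 0 (even): a_0 · C_{0} = -5 · 1 = -5
  i = 1 (odd): ∫ x^1 ρ_sc = 0 (vanishes)
  i = 2 (even): a_2 · C_{1} = -3 · 1 = -3
  i = 3 (odd): ∫ x^3 ρ_sc = 0 (vanishes)
  i = 4 (even): a_4 · C_{2} = -3 · 2 = -6
  i = 5 (odd): ∫ x^5 ρ_sc = 0 (vanishes)

Summing the contributions: ∫_{−2}^{2} p(x) ρ_sc(x) dx = (-5) + (-3) + (-6) = -14.


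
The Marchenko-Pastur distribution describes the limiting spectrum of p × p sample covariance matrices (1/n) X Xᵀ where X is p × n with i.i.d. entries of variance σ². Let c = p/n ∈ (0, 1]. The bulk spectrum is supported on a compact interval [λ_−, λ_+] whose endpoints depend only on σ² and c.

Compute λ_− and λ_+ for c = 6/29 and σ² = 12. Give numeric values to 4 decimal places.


c = 6/29 = 0.206897; √c = 0.454859.
λ_− = σ² (1 − √c)² = 12 · (1 − 0.454859)² = 12 · (0.545141)² = 3.566147.
λ_+ = σ² (1 + √c)² = 12 · (1 + 0.454859)² = 12 · (1.454859)² = 25.399370.

Rounded to 4 decimal places: λ_− ≈ 3.5661, λ_+ ≈ 25.3994.


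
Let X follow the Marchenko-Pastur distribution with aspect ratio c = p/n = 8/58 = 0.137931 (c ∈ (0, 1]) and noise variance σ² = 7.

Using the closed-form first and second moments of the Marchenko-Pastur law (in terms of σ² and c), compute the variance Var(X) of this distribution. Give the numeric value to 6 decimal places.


Recall the MP moments m_1 = E[X] = σ² and m_2 = E[X²] = σ⁴ (1 + c).
m_1 = E[X] = σ² = 7, so m_1² = 49.
m_2 = E[X²] = σ⁴ (1 + c) = 49 · (1 + 0.137931) = 49 · 1.137931 = 55.758621.
(Note m_2 − m_1² simplifies to c · σ⁴ = 0.137931 · 49.)

Var(X) = m_2 − m_1² = 55.758621 − 49 = 6.758621.


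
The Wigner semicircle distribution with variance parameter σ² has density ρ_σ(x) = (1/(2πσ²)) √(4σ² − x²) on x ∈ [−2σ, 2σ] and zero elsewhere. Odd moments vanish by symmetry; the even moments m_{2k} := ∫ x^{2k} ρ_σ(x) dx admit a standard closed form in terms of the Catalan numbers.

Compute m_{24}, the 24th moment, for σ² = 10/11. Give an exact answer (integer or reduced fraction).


By the scaled semicircle moment identity, m_{2k} = σ^{2k} · C_k with k = 12.
C_12 = (1/(k+1)) · C(2k, k) = (1/13) · C(24, 12) = (1/13) · 2704156 = 208012.
σ^{2k} = (σ²)^k = (10/11)^12 = 1000000000000/3138428376721.

Therefore m_{24} = σ^{24} · C_12 = (1000000000000/3138428376721) · 208012 = 208012000000000000/3138428376721.


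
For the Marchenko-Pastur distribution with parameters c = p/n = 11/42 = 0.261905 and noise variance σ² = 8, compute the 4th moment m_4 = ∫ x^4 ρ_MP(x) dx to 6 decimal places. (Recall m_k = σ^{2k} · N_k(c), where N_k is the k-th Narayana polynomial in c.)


E[X⁴] = σ⁸ (1 + 6c + 6c² + c³) (fourth MP moment). With σ² = 8 (so σ⁸ = 4096) and c = 11/42 = 0.261905: E[X⁴] = 4096 · (1 + 6·0.261905 + 6·(0.261905)² + (0.261905)³) = 4096 · 3.000958.

So E[X^4] = 12291.925278.


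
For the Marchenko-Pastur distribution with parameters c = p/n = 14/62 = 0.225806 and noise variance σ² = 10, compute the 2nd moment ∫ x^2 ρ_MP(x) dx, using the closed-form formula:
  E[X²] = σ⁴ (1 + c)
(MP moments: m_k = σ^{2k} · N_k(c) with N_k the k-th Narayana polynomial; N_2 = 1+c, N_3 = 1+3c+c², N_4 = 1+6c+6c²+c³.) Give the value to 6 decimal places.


E[X²] = σ⁴ (1 + c) (second MP moment). With σ² = 10 (so σ⁴ = 100) and c = 14/62 = 0.225806: E[X²] = 100 · (1 + 0.225806) = 100 · 1.225806.

So E[X^2] = 122.580645.


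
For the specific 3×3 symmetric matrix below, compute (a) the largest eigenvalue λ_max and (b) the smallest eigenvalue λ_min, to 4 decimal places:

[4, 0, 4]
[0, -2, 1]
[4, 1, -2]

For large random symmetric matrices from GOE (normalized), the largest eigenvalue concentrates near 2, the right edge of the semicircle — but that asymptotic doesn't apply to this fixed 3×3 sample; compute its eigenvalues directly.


Since M is real symmetric, all three eigenvalues are real; they are the roots of det(λI − M) = λ³ − (tr M) λ² + s λ − det M, where s is the sum of the principal 2×2 minors.
tr M = 4 + (-2) + (-2) = 0.
s = (4·(-2) − 0²) + (4·(-2) − 4²) + ((-2)·(-2) − 1²) = -8 + (-24) + 3 = -29.
det M (expand along row 1) = 4·3 − 0·(-4) + 4·8 = 44.
Characteristic polynomial: λ³ − 29λ − 44 = 0.
Substitute λ = y + (tr M)/3 = y + 0.000000 to remove the quadratic term: y³ + p·y + q = 0 with p = s − (tr M)²/3 = -29.000000 and q = −2(tr M)³/27 + (tr M)·s/3 − det M = -44.000000.
Three real roots ⇒ use the trigonometric (Viète) form: r = 2√(−p/3) = 6.218253, φ = arccos(3q/(p·r)) = arccos(0.731994) = 0.749552 rad.
y_k = r·cos(φ/3 − 2πk/3) for k = 0, 1, 2 gives y = 6.025172, -1.681054, -4.344118.
λ_k = y_k + 0.000000 gives λ = 6.0252, -1.6811, -4.3441 (check: the sum is 0.0000 = tr M).

Hence λ_max = 6.0252 and λ_min = -4.3441.


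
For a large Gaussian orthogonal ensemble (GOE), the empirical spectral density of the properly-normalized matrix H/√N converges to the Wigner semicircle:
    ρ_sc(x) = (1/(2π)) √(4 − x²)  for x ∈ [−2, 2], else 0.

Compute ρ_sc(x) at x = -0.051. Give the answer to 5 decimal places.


ρ_sc(x) = (1/(2π)) √(4 − x²). With x = -0.051:
  4 − x² = 4 − (-0.051)² = 4 − 0.002601 = 3.997399.
  √(4 − x²) = 1.999350.
  1/(2π) = 0.159155.
  ρ_sc(-0.051) = 0.159155 · 1.999350 = 0.318206.

Rounded to 5 decimal places: ρ_sc(-0.051) ≈ 0.31821.


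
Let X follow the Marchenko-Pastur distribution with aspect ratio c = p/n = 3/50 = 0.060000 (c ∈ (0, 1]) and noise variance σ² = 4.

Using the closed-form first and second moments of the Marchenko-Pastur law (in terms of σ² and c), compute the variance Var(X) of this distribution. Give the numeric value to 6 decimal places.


Recall the MP moments m_1 = E[X] = σ² and m_2 = E[X²] = σ⁴ (1 + c).
m_1 = E[X] = σ² = 4, so m_1² = 16.
m_2 = E[X²] = σ⁴ (1 + c) = 16 · (1 + 0.060000) = 16 · 1.060000 = 16.960000.
(Note m_2 − m_1² simplifies to c · σ⁴ = 0.060000 · 16.)

Var(X) = m_2 − m_1² = 16.960000 − 16 = 0.960000.


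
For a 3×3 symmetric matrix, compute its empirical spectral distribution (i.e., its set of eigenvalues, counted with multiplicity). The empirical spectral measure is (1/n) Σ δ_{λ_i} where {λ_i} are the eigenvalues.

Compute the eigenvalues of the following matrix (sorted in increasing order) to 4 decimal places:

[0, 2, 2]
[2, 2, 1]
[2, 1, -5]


Since M is real symmetric, all three eigenvalues are real; they are the roots of det(λI − M) = λ³ − (tr M) λ² + s λ − det M, where s is the sum of the principal 2×2 minors.
tr M = 0 + 2 + (-5) = -3.
s = (0·2 − 2²) + (0·(-5) − 2²) + (2·(-5) − 1²) = -4 + (-4) + (-11) = -19.
det M (expand along row 1) = 0·(-11) − 2·(-12) + 2·(-2) = 20.
Characteristic polynomial: λ³ + 3λ² − 19λ − 20 = 0.
Substitute λ = y + (tr M)/3 = y − 1.000000 to remove the quadratic term: y³ + p·y + q = 0 with p = s − (tr M)²/3 = -22.000000 and q = −2(tr M)³/27 + (tr M)·s/3 − det M = 1.000000.
Three real roots ⇒ use the trigonometric (Viète) form: r = 2√(−p/3) = 5.416026, φ = arccos(3q/(p·r)) = arccos(-0.025178) = 1.595977 rad.
y_k = r·cos(φ/3 − 2πk/3) for k = 0, 1, 2 gives y = 4.667521, 0.045459, -4.712980.
λ_k = y_k − 1.000000 gives λ = 3.6675, -0.9545, -5.7130 (check: the sum is -3.0000 = tr M).

Eigenvalues sorted in increasing order: [-5.7130, -0.9545, 3.6675].


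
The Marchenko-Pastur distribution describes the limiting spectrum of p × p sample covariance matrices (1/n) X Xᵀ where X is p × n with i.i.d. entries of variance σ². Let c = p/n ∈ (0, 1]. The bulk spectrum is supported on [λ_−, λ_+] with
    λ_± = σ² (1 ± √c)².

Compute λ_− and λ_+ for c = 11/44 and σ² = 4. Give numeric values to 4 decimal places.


c = 11/44 = 0.250000; √c = 0.500000.
λ_− = σ² (1 − √c)² = 4 · (1 − 0.500000)² = 4 · (0.500000)² = 1.000000.
λ_+ = σ² (1 + √c)² = 4 · (1 + 0.500000)² = 4 · (1.500000)² = 9.000000.

Rounded to 4 decimal places: λ_− ≈ 1.0000, λ_+ ≈ 9.0000.


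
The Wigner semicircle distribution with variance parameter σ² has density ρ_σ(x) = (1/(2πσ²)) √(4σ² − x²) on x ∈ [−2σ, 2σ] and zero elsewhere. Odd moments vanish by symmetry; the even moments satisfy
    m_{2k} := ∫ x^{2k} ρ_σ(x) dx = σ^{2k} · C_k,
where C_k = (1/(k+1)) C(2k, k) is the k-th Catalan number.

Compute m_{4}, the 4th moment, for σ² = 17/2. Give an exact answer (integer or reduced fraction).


By the scaled semicircle moment identity, m_{2k} = σ^{2k} · C_k with k = 2.
C_2 = (1/(k+1)) · C(2k, k) = (1/3) · C(4, 2) = (1/3) · 6 = 2.
σ^{2k} = (σ²)^k = (17/2)^2 = 289/4.

Therefore m_{4} = σ^{4} · C_2 = (289/4) · 2 = 289/2.


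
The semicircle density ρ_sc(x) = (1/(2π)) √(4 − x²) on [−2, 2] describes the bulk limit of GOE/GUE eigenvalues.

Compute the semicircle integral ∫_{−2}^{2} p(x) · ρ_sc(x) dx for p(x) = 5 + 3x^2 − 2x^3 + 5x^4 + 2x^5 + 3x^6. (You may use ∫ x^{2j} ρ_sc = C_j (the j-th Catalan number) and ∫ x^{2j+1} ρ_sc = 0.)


Write p(x) = Σ a_i x^i, split into monomials and integrate each against ρ_sc separately.
Using ∫ x^{2j} ρ_sc = C_j = (1/(j+1)) C(2j, j) (Catalan numbers) and ∫ x^{2j+1} ρ_sc = 0 (odd monomials vanish by symmetry):
  i = 0 (even): a_0 · C_{0} = 5 · 1 = 5
  i = 2 (even): a_2 · C_{1} = 3 · 1 = 3
  i = 3 (odd): ∫ x^3 ρ_sc = 0 (vanishes)
  i = 4 (even): a_4 · C_{2} = 5 · 2 = 10
  i = 5 (odd): ∫ x^5 ρ_sc = 0 (vanishes)
  i = 6 (even): a_6 · C_{3} = 3 · 5 = 15

Summing the contributions: ∫_{−2}^{2} p(x) ρ_sc(x) dx = 5 + 3 + 10 + 15 = 33.


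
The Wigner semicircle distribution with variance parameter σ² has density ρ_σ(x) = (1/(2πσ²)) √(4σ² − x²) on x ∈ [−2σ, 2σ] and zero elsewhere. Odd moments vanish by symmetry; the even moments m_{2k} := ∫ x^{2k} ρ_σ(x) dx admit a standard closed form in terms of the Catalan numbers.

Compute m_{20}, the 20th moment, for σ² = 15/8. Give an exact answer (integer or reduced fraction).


By the scaled semicircle moment identity, m_{2k} = σ^{2k} · C_k with k = 10.
C_10 = (1/(k+1)) · C(2k, k) = (1/11) · C(20, 10) = (1/11) · 184756 = 16796.
σ^{2k} = (σ²)^k = (15/8)^10 = 576650390625/1073741824.

Therefore m_{20} = σ^{20} · C_10 = (576650390625/1073741824) · 16796 = 2421354990234375/268435456.


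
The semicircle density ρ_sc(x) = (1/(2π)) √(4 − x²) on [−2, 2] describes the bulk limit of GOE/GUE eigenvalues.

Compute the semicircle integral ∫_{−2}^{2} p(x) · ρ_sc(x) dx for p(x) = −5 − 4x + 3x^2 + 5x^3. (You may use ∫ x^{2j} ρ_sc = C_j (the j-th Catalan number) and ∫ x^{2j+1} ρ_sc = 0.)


Write p(x) = Σ a_i x^i, split into monomials and integrate each against ρ_sc separately.
Using ∫ x^{2j} ρ_sc = C_j = (1/(j+1)) C(2j, j) (Catalan numbers) and ∫ x^{2j+1} ρ_sc = 0 (odd monomials vanish by symmetry):
  i = 0 (even): a_0 · C_{0} = -5 · 1 = -5
  i = 1 (odd): ∫ x^1 ρ_sc = 0 (vanishes)
  i = 2 (even): a_2 · C_{1} = 3 · 1 = 3
  i = 3 (odd): ∫ x^3 ρ_sc = 0 (vanishes)

Summing the contributions: ∫_{−2}^{2} p(x) ρ_sc(x) dx = (-5) + 3 = -2.


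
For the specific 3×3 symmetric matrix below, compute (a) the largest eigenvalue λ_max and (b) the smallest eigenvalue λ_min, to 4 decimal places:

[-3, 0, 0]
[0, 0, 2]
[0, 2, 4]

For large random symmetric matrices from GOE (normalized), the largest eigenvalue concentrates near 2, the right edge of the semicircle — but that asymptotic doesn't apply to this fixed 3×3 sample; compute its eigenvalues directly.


Since M is real symmetric, all three eigenvalues are real; they are the roots of det(λI − M) = λ³ − (tr M) λ² + s λ − det M, where s is the sum of the principal 2×2 minors.
tr M = -3 + 0 + 4 = 1.
s = ((-3)·0 − 0²) + ((-3)·4 − 0²) + (0·4 − 2²) = 0 + (-12) + (-4) = -16.
det M (expand along row 1) = (-3)·(-4) − 0·0 + 0·0 = 12.
Characteristic polynomial: λ³ − λ² − 16λ − 12 = 0.
Substitute λ = y + (tr M)/3 = y + 0.333333 to remove the quadratic term: y³ + p·y + q = 0 with p = s − (tr M)²/3 = -16.333333 and q = −2(tr M)³/27 + (tr M)·s/3 − det M = -17.407407.
Three real roots ⇒ use the trigonometric (Viète) form: r = 2√(−p/3) = 4.666667, φ = arccos(3q/(p·r)) = arccos(0.685131) = 0.816013 rad.
y_k = r·cos(φ/3 − 2πk/3) for k = 0, 1, 2 gives y = 4.495094, -1.161760, -3.333333.
λ_k = y_k + 0.333333 gives λ = 4.8284, -0.8284, -3.0000 (check: the sum is 1.0000 = tr M).

Hence λ_max = 4.8284 and λ_min = -3.0000.
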